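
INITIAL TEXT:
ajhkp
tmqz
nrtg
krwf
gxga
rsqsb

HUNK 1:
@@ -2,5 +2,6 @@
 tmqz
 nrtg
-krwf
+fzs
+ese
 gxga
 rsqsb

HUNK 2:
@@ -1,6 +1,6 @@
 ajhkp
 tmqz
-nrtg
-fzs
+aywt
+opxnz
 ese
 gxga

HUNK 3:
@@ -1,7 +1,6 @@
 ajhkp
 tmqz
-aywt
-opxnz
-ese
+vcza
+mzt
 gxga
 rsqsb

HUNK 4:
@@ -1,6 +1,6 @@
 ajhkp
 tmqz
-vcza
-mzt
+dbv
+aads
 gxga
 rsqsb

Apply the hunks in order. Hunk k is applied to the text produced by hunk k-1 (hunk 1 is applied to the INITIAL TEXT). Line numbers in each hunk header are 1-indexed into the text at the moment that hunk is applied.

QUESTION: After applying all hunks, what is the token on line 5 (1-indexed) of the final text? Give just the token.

Answer: gxga

Derivation:
Hunk 1: at line 2 remove [krwf] add [fzs,ese] -> 7 lines: ajhkp tmqz nrtg fzs ese gxga rsqsb
Hunk 2: at line 1 remove [nrtg,fzs] add [aywt,opxnz] -> 7 lines: ajhkp tmqz aywt opxnz ese gxga rsqsb
Hunk 3: at line 1 remove [aywt,opxnz,ese] add [vcza,mzt] -> 6 lines: ajhkp tmqz vcza mzt gxga rsqsb
Hunk 4: at line 1 remove [vcza,mzt] add [dbv,aads] -> 6 lines: ajhkp tmqz dbv aads gxga rsqsb
Final line 5: gxga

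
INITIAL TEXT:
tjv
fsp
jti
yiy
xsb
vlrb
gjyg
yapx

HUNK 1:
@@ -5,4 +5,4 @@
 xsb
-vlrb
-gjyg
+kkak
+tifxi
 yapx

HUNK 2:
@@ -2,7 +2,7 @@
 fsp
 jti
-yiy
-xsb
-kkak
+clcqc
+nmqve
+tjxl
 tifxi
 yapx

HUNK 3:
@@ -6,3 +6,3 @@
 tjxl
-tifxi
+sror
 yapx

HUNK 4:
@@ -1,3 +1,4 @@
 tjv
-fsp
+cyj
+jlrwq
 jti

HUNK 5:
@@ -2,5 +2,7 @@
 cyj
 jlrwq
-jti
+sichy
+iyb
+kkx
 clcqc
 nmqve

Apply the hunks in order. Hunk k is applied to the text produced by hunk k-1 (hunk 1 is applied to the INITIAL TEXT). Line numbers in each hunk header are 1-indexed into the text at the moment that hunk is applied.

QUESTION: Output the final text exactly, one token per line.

Hunk 1: at line 5 remove [vlrb,gjyg] add [kkak,tifxi] -> 8 lines: tjv fsp jti yiy xsb kkak tifxi yapx
Hunk 2: at line 2 remove [yiy,xsb,kkak] add [clcqc,nmqve,tjxl] -> 8 lines: tjv fsp jti clcqc nmqve tjxl tifxi yapx
Hunk 3: at line 6 remove [tifxi] add [sror] -> 8 lines: tjv fsp jti clcqc nmqve tjxl sror yapx
Hunk 4: at line 1 remove [fsp] add [cyj,jlrwq] -> 9 lines: tjv cyj jlrwq jti clcqc nmqve tjxl sror yapx
Hunk 5: at line 2 remove [jti] add [sichy,iyb,kkx] -> 11 lines: tjv cyj jlrwq sichy iyb kkx clcqc nmqve tjxl sror yapx

Answer: tjv
cyj
jlrwq
sichy
iyb
kkx
clcqc
nmqve
tjxl
sror
yapx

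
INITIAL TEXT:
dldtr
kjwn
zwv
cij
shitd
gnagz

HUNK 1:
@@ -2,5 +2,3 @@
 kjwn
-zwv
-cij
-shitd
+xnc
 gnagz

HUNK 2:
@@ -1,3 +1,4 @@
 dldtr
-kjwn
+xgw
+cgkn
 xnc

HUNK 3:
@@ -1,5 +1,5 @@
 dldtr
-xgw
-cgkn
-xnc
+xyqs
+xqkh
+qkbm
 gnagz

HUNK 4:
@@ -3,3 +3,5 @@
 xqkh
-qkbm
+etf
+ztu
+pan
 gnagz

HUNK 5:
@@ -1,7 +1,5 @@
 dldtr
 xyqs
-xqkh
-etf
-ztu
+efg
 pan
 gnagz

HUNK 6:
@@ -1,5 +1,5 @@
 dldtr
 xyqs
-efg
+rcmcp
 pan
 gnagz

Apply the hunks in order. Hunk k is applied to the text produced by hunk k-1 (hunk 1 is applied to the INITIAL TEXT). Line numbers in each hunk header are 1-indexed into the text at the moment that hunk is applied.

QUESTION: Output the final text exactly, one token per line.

Hunk 1: at line 2 remove [zwv,cij,shitd] add [xnc] -> 4 lines: dldtr kjwn xnc gnagz
Hunk 2: at line 1 remove [kjwn] add [xgw,cgkn] -> 5 lines: dldtr xgw cgkn xnc gnagz
Hunk 3: at line 1 remove [xgw,cgkn,xnc] add [xyqs,xqkh,qkbm] -> 5 lines: dldtr xyqs xqkh qkbm gnagz
Hunk 4: at line 3 remove [qkbm] add [etf,ztu,pan] -> 7 lines: dldtr xyqs xqkh etf ztu pan gnagz
Hunk 5: at line 1 remove [xqkh,etf,ztu] add [efg] -> 5 lines: dldtr xyqs efg pan gnagz
Hunk 6: at line 1 remove [efg] add [rcmcp] -> 5 lines: dldtr xyqs rcmcp pan gnagz

Answer: dldtr
xyqs
rcmcp
pan
gnagz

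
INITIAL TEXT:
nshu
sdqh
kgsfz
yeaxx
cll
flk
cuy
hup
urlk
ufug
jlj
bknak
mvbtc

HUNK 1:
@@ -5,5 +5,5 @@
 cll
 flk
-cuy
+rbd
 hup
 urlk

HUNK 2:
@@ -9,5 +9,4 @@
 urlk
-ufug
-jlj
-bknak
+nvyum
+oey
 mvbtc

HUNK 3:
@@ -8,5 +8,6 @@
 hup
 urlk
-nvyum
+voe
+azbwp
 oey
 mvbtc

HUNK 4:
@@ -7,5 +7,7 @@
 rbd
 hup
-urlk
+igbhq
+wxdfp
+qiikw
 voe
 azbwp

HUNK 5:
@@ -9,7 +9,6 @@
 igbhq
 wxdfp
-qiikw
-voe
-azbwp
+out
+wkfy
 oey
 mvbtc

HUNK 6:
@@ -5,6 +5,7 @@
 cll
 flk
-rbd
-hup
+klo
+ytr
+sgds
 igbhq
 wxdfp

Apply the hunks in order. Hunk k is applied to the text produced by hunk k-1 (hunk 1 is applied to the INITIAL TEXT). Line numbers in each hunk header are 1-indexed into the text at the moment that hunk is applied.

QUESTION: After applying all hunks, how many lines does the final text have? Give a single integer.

Hunk 1: at line 5 remove [cuy] add [rbd] -> 13 lines: nshu sdqh kgsfz yeaxx cll flk rbd hup urlk ufug jlj bknak mvbtc
Hunk 2: at line 9 remove [ufug,jlj,bknak] add [nvyum,oey] -> 12 lines: nshu sdqh kgsfz yeaxx cll flk rbd hup urlk nvyum oey mvbtc
Hunk 3: at line 8 remove [nvyum] add [voe,azbwp] -> 13 lines: nshu sdqh kgsfz yeaxx cll flk rbd hup urlk voe azbwp oey mvbtc
Hunk 4: at line 7 remove [urlk] add [igbhq,wxdfp,qiikw] -> 15 lines: nshu sdqh kgsfz yeaxx cll flk rbd hup igbhq wxdfp qiikw voe azbwp oey mvbtc
Hunk 5: at line 9 remove [qiikw,voe,azbwp] add [out,wkfy] -> 14 lines: nshu sdqh kgsfz yeaxx cll flk rbd hup igbhq wxdfp out wkfy oey mvbtc
Hunk 6: at line 5 remove [rbd,hup] add [klo,ytr,sgds] -> 15 lines: nshu sdqh kgsfz yeaxx cll flk klo ytr sgds igbhq wxdfp out wkfy oey mvbtc
Final line count: 15

Answer: 15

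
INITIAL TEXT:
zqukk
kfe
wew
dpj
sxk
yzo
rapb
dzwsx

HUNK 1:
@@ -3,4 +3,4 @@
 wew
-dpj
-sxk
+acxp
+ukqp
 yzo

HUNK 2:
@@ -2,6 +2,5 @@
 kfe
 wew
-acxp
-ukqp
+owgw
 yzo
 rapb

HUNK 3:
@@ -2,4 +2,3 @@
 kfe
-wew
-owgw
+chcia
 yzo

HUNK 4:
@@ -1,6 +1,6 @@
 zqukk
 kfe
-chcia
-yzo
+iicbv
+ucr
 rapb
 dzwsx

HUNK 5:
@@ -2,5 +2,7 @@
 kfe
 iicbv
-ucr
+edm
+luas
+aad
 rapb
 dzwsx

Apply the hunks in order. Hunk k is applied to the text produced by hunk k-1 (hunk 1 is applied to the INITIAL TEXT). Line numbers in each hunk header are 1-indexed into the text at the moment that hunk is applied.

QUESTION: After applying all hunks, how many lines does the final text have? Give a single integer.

Hunk 1: at line 3 remove [dpj,sxk] add [acxp,ukqp] -> 8 lines: zqukk kfe wew acxp ukqp yzo rapb dzwsx
Hunk 2: at line 2 remove [acxp,ukqp] add [owgw] -> 7 lines: zqukk kfe wew owgw yzo rapb dzwsx
Hunk 3: at line 2 remove [wew,owgw] add [chcia] -> 6 lines: zqukk kfe chcia yzo rapb dzwsx
Hunk 4: at line 1 remove [chcia,yzo] add [iicbv,ucr] -> 6 lines: zqukk kfe iicbv ucr rapb dzwsx
Hunk 5: at line 2 remove [ucr] add [edm,luas,aad] -> 8 lines: zqukk kfe iicbv edm luas aad rapb dzwsx
Final line count: 8

Answer: 8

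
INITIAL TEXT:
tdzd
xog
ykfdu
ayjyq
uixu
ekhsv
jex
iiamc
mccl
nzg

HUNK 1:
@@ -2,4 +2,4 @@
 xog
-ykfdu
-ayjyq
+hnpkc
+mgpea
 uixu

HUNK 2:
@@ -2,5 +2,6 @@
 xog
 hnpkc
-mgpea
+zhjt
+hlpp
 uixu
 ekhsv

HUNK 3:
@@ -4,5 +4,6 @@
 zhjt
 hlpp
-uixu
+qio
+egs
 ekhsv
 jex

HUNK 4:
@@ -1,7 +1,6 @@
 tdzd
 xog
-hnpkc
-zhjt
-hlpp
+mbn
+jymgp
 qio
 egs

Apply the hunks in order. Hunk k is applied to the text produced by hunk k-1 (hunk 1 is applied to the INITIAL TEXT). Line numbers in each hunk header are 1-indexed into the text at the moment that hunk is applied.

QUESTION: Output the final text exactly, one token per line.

Hunk 1: at line 2 remove [ykfdu,ayjyq] add [hnpkc,mgpea] -> 10 lines: tdzd xog hnpkc mgpea uixu ekhsv jex iiamc mccl nzg
Hunk 2: at line 2 remove [mgpea] add [zhjt,hlpp] -> 11 lines: tdzd xog hnpkc zhjt hlpp uixu ekhsv jex iiamc mccl nzg
Hunk 3: at line 4 remove [uixu] add [qio,egs] -> 12 lines: tdzd xog hnpkc zhjt hlpp qio egs ekhsv jex iiamc mccl nzg
Hunk 4: at line 1 remove [hnpkc,zhjt,hlpp] add [mbn,jymgp] -> 11 lines: tdzd xog mbn jymgp qio egs ekhsv jex iiamc mccl nzg

Answer: tdzd
xog
mbn
jymgp
qio
egs
ekhsv
jex
iiamc
mccl
nzg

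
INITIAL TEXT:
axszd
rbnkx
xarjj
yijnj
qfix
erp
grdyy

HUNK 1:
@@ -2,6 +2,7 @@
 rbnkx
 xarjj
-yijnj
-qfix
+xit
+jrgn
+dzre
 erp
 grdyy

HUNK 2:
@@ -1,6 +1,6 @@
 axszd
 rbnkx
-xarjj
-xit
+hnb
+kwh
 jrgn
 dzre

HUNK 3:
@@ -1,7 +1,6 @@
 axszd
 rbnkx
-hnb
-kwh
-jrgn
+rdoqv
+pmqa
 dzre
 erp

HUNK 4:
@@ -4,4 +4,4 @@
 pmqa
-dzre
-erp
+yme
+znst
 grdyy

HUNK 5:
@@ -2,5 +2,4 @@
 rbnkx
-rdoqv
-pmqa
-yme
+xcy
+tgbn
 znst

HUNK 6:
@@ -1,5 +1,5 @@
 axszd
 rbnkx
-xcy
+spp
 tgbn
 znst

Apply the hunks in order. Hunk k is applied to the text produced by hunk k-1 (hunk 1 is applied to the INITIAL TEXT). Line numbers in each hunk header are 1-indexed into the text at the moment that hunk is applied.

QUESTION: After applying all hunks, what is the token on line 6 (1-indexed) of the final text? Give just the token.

Answer: grdyy

Derivation:
Hunk 1: at line 2 remove [yijnj,qfix] add [xit,jrgn,dzre] -> 8 lines: axszd rbnkx xarjj xit jrgn dzre erp grdyy
Hunk 2: at line 1 remove [xarjj,xit] add [hnb,kwh] -> 8 lines: axszd rbnkx hnb kwh jrgn dzre erp grdyy
Hunk 3: at line 1 remove [hnb,kwh,jrgn] add [rdoqv,pmqa] -> 7 lines: axszd rbnkx rdoqv pmqa dzre erp grdyy
Hunk 4: at line 4 remove [dzre,erp] add [yme,znst] -> 7 lines: axszd rbnkx rdoqv pmqa yme znst grdyy
Hunk 5: at line 2 remove [rdoqv,pmqa,yme] add [xcy,tgbn] -> 6 lines: axszd rbnkx xcy tgbn znst grdyy
Hunk 6: at line 1 remove [xcy] add [spp] -> 6 lines: axszd rbnkx spp tgbn znst grdyy
Final line 6: grdyy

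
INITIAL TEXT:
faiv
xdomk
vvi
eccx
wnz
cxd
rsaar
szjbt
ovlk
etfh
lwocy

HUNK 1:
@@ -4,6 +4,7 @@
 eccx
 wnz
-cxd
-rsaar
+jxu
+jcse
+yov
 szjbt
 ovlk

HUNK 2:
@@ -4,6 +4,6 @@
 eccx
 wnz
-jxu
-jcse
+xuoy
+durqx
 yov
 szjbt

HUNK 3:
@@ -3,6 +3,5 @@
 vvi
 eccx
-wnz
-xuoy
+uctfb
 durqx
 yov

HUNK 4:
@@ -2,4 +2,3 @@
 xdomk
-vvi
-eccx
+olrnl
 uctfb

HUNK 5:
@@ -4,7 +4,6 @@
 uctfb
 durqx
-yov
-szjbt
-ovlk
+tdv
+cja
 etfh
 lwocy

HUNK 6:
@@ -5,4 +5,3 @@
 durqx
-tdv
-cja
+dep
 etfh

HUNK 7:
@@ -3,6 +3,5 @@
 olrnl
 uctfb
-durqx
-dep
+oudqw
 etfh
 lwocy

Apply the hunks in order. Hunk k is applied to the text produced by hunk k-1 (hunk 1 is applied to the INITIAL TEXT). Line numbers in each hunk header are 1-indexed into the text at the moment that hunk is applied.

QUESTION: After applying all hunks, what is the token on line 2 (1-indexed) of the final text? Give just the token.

Hunk 1: at line 4 remove [cxd,rsaar] add [jxu,jcse,yov] -> 12 lines: faiv xdomk vvi eccx wnz jxu jcse yov szjbt ovlk etfh lwocy
Hunk 2: at line 4 remove [jxu,jcse] add [xuoy,durqx] -> 12 lines: faiv xdomk vvi eccx wnz xuoy durqx yov szjbt ovlk etfh lwocy
Hunk 3: at line 3 remove [wnz,xuoy] add [uctfb] -> 11 lines: faiv xdomk vvi eccx uctfb durqx yov szjbt ovlk etfh lwocy
Hunk 4: at line 2 remove [vvi,eccx] add [olrnl] -> 10 lines: faiv xdomk olrnl uctfb durqx yov szjbt ovlk etfh lwocy
Hunk 5: at line 4 remove [yov,szjbt,ovlk] add [tdv,cja] -> 9 lines: faiv xdomk olrnl uctfb durqx tdv cja etfh lwocy
Hunk 6: at line 5 remove [tdv,cja] add [dep] -> 8 lines: faiv xdomk olrnl uctfb durqx dep etfh lwocy
Hunk 7: at line 3 remove [durqx,dep] add [oudqw] -> 7 lines: faiv xdomk olrnl uctfb oudqw etfh lwocy
Final line 2: xdomk

Answer: xdomk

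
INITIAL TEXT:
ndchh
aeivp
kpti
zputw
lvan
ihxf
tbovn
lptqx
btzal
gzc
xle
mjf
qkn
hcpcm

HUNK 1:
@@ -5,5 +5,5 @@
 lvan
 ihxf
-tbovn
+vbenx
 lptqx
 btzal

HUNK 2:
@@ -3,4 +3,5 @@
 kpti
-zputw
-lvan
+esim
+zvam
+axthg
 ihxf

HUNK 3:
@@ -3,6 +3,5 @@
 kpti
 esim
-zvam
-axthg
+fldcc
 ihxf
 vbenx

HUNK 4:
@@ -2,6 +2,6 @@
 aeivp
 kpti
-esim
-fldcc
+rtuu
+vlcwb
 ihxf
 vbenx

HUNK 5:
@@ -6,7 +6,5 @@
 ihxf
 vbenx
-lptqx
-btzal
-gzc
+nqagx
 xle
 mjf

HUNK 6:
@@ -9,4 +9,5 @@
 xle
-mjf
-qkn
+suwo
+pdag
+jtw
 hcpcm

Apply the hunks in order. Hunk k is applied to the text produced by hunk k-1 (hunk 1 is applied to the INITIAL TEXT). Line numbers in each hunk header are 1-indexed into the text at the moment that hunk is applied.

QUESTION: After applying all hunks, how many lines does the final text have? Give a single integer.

Hunk 1: at line 5 remove [tbovn] add [vbenx] -> 14 lines: ndchh aeivp kpti zputw lvan ihxf vbenx lptqx btzal gzc xle mjf qkn hcpcm
Hunk 2: at line 3 remove [zputw,lvan] add [esim,zvam,axthg] -> 15 lines: ndchh aeivp kpti esim zvam axthg ihxf vbenx lptqx btzal gzc xle mjf qkn hcpcm
Hunk 3: at line 3 remove [zvam,axthg] add [fldcc] -> 14 lines: ndchh aeivp kpti esim fldcc ihxf vbenx lptqx btzal gzc xle mjf qkn hcpcm
Hunk 4: at line 2 remove [esim,fldcc] add [rtuu,vlcwb] -> 14 lines: ndchh aeivp kpti rtuu vlcwb ihxf vbenx lptqx btzal gzc xle mjf qkn hcpcm
Hunk 5: at line 6 remove [lptqx,btzal,gzc] add [nqagx] -> 12 lines: ndchh aeivp kpti rtuu vlcwb ihxf vbenx nqagx xle mjf qkn hcpcm
Hunk 6: at line 9 remove [mjf,qkn] add [suwo,pdag,jtw] -> 13 lines: ndchh aeivp kpti rtuu vlcwb ihxf vbenx nqagx xle suwo pdag jtw hcpcm
Final line count: 13

Answer: 13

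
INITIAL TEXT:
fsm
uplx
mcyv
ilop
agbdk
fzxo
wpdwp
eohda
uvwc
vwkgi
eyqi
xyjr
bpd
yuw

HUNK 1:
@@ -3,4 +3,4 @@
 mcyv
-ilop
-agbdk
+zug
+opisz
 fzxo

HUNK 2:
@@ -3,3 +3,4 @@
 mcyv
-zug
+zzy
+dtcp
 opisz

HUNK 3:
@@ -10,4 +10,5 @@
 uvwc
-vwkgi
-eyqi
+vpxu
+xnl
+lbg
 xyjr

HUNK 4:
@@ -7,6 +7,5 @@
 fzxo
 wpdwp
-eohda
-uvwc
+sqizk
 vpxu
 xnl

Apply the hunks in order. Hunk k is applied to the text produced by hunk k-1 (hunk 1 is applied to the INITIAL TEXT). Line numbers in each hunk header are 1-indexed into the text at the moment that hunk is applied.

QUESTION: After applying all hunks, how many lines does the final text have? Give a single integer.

Answer: 15

Derivation:
Hunk 1: at line 3 remove [ilop,agbdk] add [zug,opisz] -> 14 lines: fsm uplx mcyv zug opisz fzxo wpdwp eohda uvwc vwkgi eyqi xyjr bpd yuw
Hunk 2: at line 3 remove [zug] add [zzy,dtcp] -> 15 lines: fsm uplx mcyv zzy dtcp opisz fzxo wpdwp eohda uvwc vwkgi eyqi xyjr bpd yuw
Hunk 3: at line 10 remove [vwkgi,eyqi] add [vpxu,xnl,lbg] -> 16 lines: fsm uplx mcyv zzy dtcp opisz fzxo wpdwp eohda uvwc vpxu xnl lbg xyjr bpd yuw
Hunk 4: at line 7 remove [eohda,uvwc] add [sqizk] -> 15 lines: fsm uplx mcyv zzy dtcp opisz fzxo wpdwp sqizk vpxu xnl lbg xyjr bpd yuw
Final line count: 15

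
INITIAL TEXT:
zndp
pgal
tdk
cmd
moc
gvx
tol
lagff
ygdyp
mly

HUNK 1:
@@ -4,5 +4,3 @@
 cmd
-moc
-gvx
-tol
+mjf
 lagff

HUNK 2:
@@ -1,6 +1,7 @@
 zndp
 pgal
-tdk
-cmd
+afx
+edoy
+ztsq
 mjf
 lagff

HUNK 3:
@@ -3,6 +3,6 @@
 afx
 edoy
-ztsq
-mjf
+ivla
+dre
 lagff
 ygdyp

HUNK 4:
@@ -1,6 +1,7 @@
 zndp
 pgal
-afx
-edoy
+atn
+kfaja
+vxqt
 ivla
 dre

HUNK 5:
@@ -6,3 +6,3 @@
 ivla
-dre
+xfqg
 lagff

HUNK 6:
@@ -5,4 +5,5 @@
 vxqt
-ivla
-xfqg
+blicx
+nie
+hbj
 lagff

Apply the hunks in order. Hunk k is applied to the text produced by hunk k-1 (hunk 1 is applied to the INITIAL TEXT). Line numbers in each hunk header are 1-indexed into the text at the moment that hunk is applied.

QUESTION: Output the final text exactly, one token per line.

Hunk 1: at line 4 remove [moc,gvx,tol] add [mjf] -> 8 lines: zndp pgal tdk cmd mjf lagff ygdyp mly
Hunk 2: at line 1 remove [tdk,cmd] add [afx,edoy,ztsq] -> 9 lines: zndp pgal afx edoy ztsq mjf lagff ygdyp mly
Hunk 3: at line 3 remove [ztsq,mjf] add [ivla,dre] -> 9 lines: zndp pgal afx edoy ivla dre lagff ygdyp mly
Hunk 4: at line 1 remove [afx,edoy] add [atn,kfaja,vxqt] -> 10 lines: zndp pgal atn kfaja vxqt ivla dre lagff ygdyp mly
Hunk 5: at line 6 remove [dre] add [xfqg] -> 10 lines: zndp pgal atn kfaja vxqt ivla xfqg lagff ygdyp mly
Hunk 6: at line 5 remove [ivla,xfqg] add [blicx,nie,hbj] -> 11 lines: zndp pgal atn kfaja vxqt blicx nie hbj lagff ygdyp mly

Answer: zndp
pgal
atn
kfaja
vxqt
blicx
nie
hbj
lagff
ygdyp
mly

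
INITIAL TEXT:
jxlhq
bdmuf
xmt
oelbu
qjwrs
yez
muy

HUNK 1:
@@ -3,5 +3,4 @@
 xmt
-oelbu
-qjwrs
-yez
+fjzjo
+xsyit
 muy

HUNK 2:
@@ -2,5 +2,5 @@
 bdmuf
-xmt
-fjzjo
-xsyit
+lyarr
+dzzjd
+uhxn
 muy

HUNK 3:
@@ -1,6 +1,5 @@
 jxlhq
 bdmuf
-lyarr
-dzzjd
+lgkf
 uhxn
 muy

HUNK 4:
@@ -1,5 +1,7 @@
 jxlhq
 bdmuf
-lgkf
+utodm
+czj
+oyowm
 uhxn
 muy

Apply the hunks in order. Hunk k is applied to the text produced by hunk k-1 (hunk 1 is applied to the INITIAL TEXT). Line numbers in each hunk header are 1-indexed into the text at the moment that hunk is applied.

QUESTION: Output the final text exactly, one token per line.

Answer: jxlhq
bdmuf
utodm
czj
oyowm
uhxn
muy

Derivation:
Hunk 1: at line 3 remove [oelbu,qjwrs,yez] add [fjzjo,xsyit] -> 6 lines: jxlhq bdmuf xmt fjzjo xsyit muy
Hunk 2: at line 2 remove [xmt,fjzjo,xsyit] add [lyarr,dzzjd,uhxn] -> 6 lines: jxlhq bdmuf lyarr dzzjd uhxn muy
Hunk 3: at line 1 remove [lyarr,dzzjd] add [lgkf] -> 5 lines: jxlhq bdmuf lgkf uhxn muy
Hunk 4: at line 1 remove [lgkf] add [utodm,czj,oyowm] -> 7 lines: jxlhq bdmuf utodm czj oyowm uhxn muy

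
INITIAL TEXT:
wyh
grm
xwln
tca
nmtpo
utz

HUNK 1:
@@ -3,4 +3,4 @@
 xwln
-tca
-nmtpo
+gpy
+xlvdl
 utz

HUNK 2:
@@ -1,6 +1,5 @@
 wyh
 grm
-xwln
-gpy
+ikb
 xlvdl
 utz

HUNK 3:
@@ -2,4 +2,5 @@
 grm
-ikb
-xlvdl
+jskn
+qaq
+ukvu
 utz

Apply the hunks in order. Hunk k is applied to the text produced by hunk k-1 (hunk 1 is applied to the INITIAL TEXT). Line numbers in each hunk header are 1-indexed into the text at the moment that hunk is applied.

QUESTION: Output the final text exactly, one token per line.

Answer: wyh
grm
jskn
qaq
ukvu
utz

Derivation:
Hunk 1: at line 3 remove [tca,nmtpo] add [gpy,xlvdl] -> 6 lines: wyh grm xwln gpy xlvdl utz
Hunk 2: at line 1 remove [xwln,gpy] add [ikb] -> 5 lines: wyh grm ikb xlvdl utz
Hunk 3: at line 2 remove [ikb,xlvdl] add [jskn,qaq,ukvu] -> 6 lines: wyh grm jskn qaq ukvu utz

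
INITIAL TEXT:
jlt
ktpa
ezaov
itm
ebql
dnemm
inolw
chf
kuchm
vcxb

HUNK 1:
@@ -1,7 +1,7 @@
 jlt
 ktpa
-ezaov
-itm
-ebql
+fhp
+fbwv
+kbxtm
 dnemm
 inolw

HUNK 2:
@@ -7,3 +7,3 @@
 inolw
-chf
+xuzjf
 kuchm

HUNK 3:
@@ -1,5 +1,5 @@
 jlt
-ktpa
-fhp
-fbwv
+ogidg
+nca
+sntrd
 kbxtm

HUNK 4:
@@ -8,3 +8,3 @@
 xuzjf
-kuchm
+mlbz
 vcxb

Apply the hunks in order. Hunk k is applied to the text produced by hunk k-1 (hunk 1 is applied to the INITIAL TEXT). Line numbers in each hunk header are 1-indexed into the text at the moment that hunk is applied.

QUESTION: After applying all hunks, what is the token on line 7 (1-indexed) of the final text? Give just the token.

Answer: inolw

Derivation:
Hunk 1: at line 1 remove [ezaov,itm,ebql] add [fhp,fbwv,kbxtm] -> 10 lines: jlt ktpa fhp fbwv kbxtm dnemm inolw chf kuchm vcxb
Hunk 2: at line 7 remove [chf] add [xuzjf] -> 10 lines: jlt ktpa fhp fbwv kbxtm dnemm inolw xuzjf kuchm vcxb
Hunk 3: at line 1 remove [ktpa,fhp,fbwv] add [ogidg,nca,sntrd] -> 10 lines: jlt ogidg nca sntrd kbxtm dnemm inolw xuzjf kuchm vcxb
Hunk 4: at line 8 remove [kuchm] add [mlbz] -> 10 lines: jlt ogidg nca sntrd kbxtm dnemm inolw xuzjf mlbz vcxb
Final line 7: inolw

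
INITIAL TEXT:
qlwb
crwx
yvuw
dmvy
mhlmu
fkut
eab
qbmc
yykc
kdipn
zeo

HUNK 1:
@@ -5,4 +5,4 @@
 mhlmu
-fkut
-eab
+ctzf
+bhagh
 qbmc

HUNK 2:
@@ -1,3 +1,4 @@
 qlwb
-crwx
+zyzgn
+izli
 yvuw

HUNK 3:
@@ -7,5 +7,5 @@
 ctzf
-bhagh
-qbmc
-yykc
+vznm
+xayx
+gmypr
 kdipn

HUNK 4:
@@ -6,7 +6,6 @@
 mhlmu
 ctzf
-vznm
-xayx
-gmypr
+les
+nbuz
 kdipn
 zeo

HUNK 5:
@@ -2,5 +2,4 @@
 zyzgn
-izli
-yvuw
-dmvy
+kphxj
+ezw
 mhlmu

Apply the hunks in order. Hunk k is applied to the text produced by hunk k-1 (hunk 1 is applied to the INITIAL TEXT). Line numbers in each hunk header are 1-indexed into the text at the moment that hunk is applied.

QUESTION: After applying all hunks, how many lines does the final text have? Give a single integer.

Answer: 10

Derivation:
Hunk 1: at line 5 remove [fkut,eab] add [ctzf,bhagh] -> 11 lines: qlwb crwx yvuw dmvy mhlmu ctzf bhagh qbmc yykc kdipn zeo
Hunk 2: at line 1 remove [crwx] add [zyzgn,izli] -> 12 lines: qlwb zyzgn izli yvuw dmvy mhlmu ctzf bhagh qbmc yykc kdipn zeo
Hunk 3: at line 7 remove [bhagh,qbmc,yykc] add [vznm,xayx,gmypr] -> 12 lines: qlwb zyzgn izli yvuw dmvy mhlmu ctzf vznm xayx gmypr kdipn zeo
Hunk 4: at line 6 remove [vznm,xayx,gmypr] add [les,nbuz] -> 11 lines: qlwb zyzgn izli yvuw dmvy mhlmu ctzf les nbuz kdipn zeo
Hunk 5: at line 2 remove [izli,yvuw,dmvy] add [kphxj,ezw] -> 10 lines: qlwb zyzgn kphxj ezw mhlmu ctzf les nbuz kdipn zeo
Final line count: 10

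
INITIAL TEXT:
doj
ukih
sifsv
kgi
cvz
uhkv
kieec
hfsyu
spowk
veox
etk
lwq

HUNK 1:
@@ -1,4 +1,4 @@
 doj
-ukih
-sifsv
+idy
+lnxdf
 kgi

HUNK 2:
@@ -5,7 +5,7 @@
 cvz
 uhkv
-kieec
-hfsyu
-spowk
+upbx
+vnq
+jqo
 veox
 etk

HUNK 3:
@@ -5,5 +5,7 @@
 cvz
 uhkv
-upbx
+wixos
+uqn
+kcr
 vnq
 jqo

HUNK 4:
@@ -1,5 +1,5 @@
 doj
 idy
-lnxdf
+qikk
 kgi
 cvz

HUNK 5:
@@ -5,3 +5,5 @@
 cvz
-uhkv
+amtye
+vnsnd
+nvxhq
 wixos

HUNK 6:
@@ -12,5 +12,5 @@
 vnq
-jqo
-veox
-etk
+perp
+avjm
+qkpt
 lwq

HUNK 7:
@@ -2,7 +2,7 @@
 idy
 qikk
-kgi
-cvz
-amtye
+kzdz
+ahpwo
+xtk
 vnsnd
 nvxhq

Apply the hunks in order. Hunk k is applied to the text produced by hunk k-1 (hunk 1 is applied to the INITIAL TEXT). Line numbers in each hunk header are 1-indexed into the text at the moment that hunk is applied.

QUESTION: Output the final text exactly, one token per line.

Hunk 1: at line 1 remove [ukih,sifsv] add [idy,lnxdf] -> 12 lines: doj idy lnxdf kgi cvz uhkv kieec hfsyu spowk veox etk lwq
Hunk 2: at line 5 remove [kieec,hfsyu,spowk] add [upbx,vnq,jqo] -> 12 lines: doj idy lnxdf kgi cvz uhkv upbx vnq jqo veox etk lwq
Hunk 3: at line 5 remove [upbx] add [wixos,uqn,kcr] -> 14 lines: doj idy lnxdf kgi cvz uhkv wixos uqn kcr vnq jqo veox etk lwq
Hunk 4: at line 1 remove [lnxdf] add [qikk] -> 14 lines: doj idy qikk kgi cvz uhkv wixos uqn kcr vnq jqo veox etk lwq
Hunk 5: at line 5 remove [uhkv] add [amtye,vnsnd,nvxhq] -> 16 lines: doj idy qikk kgi cvz amtye vnsnd nvxhq wixos uqn kcr vnq jqo veox etk lwq
Hunk 6: at line 12 remove [jqo,veox,etk] add [perp,avjm,qkpt] -> 16 lines: doj idy qikk kgi cvz amtye vnsnd nvxhq wixos uqn kcr vnq perp avjm qkpt lwq
Hunk 7: at line 2 remove [kgi,cvz,amtye] add [kzdz,ahpwo,xtk] -> 16 lines: doj idy qikk kzdz ahpwo xtk vnsnd nvxhq wixos uqn kcr vnq perp avjm qkpt lwq

Answer: doj
idy
qikk
kzdz
ahpwo
xtk
vnsnd
nvxhq
wixos
uqn
kcr
vnq
perp
avjm
qkpt
lwq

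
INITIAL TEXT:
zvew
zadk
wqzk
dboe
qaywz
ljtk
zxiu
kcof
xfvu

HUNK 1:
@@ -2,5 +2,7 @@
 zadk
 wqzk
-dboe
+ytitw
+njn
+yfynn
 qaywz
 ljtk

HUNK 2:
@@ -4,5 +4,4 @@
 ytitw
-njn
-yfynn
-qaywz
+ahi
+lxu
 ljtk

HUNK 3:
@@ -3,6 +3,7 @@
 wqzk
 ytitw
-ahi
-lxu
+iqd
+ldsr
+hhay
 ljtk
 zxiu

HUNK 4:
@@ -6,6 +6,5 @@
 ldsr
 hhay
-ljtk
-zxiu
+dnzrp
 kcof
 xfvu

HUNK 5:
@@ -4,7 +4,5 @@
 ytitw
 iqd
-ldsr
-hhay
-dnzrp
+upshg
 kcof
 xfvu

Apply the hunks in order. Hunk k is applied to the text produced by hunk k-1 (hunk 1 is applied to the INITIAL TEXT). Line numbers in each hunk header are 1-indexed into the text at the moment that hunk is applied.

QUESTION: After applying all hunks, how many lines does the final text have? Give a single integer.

Hunk 1: at line 2 remove [dboe] add [ytitw,njn,yfynn] -> 11 lines: zvew zadk wqzk ytitw njn yfynn qaywz ljtk zxiu kcof xfvu
Hunk 2: at line 4 remove [njn,yfynn,qaywz] add [ahi,lxu] -> 10 lines: zvew zadk wqzk ytitw ahi lxu ljtk zxiu kcof xfvu
Hunk 3: at line 3 remove [ahi,lxu] add [iqd,ldsr,hhay] -> 11 lines: zvew zadk wqzk ytitw iqd ldsr hhay ljtk zxiu kcof xfvu
Hunk 4: at line 6 remove [ljtk,zxiu] add [dnzrp] -> 10 lines: zvew zadk wqzk ytitw iqd ldsr hhay dnzrp kcof xfvu
Hunk 5: at line 4 remove [ldsr,hhay,dnzrp] add [upshg] -> 8 lines: zvew zadk wqzk ytitw iqd upshg kcof xfvu
Final line count: 8

Answer: 8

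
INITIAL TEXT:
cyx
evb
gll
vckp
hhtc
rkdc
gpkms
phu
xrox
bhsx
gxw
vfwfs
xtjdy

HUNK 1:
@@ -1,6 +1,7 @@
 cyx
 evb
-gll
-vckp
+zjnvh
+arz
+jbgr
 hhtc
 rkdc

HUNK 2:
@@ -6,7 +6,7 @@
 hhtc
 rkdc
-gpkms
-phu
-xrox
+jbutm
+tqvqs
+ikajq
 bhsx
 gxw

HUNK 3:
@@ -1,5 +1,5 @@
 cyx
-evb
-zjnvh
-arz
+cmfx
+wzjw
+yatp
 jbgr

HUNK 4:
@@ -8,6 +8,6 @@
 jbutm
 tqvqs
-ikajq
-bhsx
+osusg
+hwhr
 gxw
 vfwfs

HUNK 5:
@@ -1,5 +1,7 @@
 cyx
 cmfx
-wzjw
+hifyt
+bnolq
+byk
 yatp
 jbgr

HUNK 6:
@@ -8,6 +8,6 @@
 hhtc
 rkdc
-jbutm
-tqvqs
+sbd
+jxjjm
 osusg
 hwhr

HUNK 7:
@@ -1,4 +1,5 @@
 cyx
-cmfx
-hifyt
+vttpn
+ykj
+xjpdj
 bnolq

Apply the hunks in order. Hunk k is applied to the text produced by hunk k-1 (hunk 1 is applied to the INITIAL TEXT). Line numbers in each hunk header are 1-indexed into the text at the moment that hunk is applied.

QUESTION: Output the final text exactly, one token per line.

Answer: cyx
vttpn
ykj
xjpdj
bnolq
byk
yatp
jbgr
hhtc
rkdc
sbd
jxjjm
osusg
hwhr
gxw
vfwfs
xtjdy

Derivation:
Hunk 1: at line 1 remove [gll,vckp] add [zjnvh,arz,jbgr] -> 14 lines: cyx evb zjnvh arz jbgr hhtc rkdc gpkms phu xrox bhsx gxw vfwfs xtjdy
Hunk 2: at line 6 remove [gpkms,phu,xrox] add [jbutm,tqvqs,ikajq] -> 14 lines: cyx evb zjnvh arz jbgr hhtc rkdc jbutm tqvqs ikajq bhsx gxw vfwfs xtjdy
Hunk 3: at line 1 remove [evb,zjnvh,arz] add [cmfx,wzjw,yatp] -> 14 lines: cyx cmfx wzjw yatp jbgr hhtc rkdc jbutm tqvqs ikajq bhsx gxw vfwfs xtjdy
Hunk 4: at line 8 remove [ikajq,bhsx] add [osusg,hwhr] -> 14 lines: cyx cmfx wzjw yatp jbgr hhtc rkdc jbutm tqvqs osusg hwhr gxw vfwfs xtjdy
Hunk 5: at line 1 remove [wzjw] add [hifyt,bnolq,byk] -> 16 lines: cyx cmfx hifyt bnolq byk yatp jbgr hhtc rkdc jbutm tqvqs osusg hwhr gxw vfwfs xtjdy
Hunk 6: at line 8 remove [jbutm,tqvqs] add [sbd,jxjjm] -> 16 lines: cyx cmfx hifyt bnolq byk yatp jbgr hhtc rkdc sbd jxjjm osusg hwhr gxw vfwfs xtjdy
Hunk 7: at line 1 remove [cmfx,hifyt] add [vttpn,ykj,xjpdj] -> 17 lines: cyx vttpn ykj xjpdj bnolq byk yatp jbgr hhtc rkdc sbd jxjjm osusg hwhr gxw vfwfs xtjdy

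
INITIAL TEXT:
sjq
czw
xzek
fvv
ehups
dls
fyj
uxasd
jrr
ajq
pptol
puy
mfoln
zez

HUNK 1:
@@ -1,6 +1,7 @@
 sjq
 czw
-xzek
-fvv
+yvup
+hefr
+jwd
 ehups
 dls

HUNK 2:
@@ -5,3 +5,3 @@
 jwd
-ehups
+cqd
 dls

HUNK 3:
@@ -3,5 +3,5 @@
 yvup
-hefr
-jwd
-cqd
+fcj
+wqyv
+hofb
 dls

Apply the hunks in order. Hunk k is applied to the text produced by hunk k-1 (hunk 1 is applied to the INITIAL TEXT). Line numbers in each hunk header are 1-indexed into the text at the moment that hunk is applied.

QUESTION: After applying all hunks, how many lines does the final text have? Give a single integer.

Answer: 15

Derivation:
Hunk 1: at line 1 remove [xzek,fvv] add [yvup,hefr,jwd] -> 15 lines: sjq czw yvup hefr jwd ehups dls fyj uxasd jrr ajq pptol puy mfoln zez
Hunk 2: at line 5 remove [ehups] add [cqd] -> 15 lines: sjq czw yvup hefr jwd cqd dls fyj uxasd jrr ajq pptol puy mfoln zez
Hunk 3: at line 3 remove [hefr,jwd,cqd] add [fcj,wqyv,hofb] -> 15 lines: sjq czw yvup fcj wqyv hofb dls fyj uxasd jrr ajq pptol puy mfoln zez
Final line count: 15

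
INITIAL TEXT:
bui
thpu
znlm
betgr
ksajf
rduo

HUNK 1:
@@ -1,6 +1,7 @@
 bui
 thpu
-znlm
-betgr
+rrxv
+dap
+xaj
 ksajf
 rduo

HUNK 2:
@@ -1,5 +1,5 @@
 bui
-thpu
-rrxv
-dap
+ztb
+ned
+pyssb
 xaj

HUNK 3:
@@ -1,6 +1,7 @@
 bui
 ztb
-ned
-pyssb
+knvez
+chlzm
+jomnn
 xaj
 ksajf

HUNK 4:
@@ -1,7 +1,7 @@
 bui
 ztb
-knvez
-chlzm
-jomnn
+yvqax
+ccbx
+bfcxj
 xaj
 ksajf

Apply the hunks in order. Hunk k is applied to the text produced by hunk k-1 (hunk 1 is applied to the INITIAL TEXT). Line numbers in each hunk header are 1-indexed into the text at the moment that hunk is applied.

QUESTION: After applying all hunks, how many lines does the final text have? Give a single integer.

Hunk 1: at line 1 remove [znlm,betgr] add [rrxv,dap,xaj] -> 7 lines: bui thpu rrxv dap xaj ksajf rduo
Hunk 2: at line 1 remove [thpu,rrxv,dap] add [ztb,ned,pyssb] -> 7 lines: bui ztb ned pyssb xaj ksajf rduo
Hunk 3: at line 1 remove [ned,pyssb] add [knvez,chlzm,jomnn] -> 8 lines: bui ztb knvez chlzm jomnn xaj ksajf rduo
Hunk 4: at line 1 remove [knvez,chlzm,jomnn] add [yvqax,ccbx,bfcxj] -> 8 lines: bui ztb yvqax ccbx bfcxj xaj ksajf rduo
Final line count: 8

Answer: 8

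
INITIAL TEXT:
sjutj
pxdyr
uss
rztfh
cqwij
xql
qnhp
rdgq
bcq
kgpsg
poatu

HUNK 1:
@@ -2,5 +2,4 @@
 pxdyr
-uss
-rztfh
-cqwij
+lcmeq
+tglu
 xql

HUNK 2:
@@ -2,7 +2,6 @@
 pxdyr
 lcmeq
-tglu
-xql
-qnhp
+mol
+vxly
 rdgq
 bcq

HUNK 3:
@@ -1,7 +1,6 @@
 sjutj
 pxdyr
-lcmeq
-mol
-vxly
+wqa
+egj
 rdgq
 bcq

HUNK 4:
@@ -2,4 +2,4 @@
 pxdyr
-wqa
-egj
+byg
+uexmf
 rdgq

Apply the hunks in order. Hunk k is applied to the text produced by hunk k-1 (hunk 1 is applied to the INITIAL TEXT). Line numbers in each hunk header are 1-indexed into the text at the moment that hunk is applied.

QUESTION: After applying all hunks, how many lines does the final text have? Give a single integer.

Answer: 8

Derivation:
Hunk 1: at line 2 remove [uss,rztfh,cqwij] add [lcmeq,tglu] -> 10 lines: sjutj pxdyr lcmeq tglu xql qnhp rdgq bcq kgpsg poatu
Hunk 2: at line 2 remove [tglu,xql,qnhp] add [mol,vxly] -> 9 lines: sjutj pxdyr lcmeq mol vxly rdgq bcq kgpsg poatu
Hunk 3: at line 1 remove [lcmeq,mol,vxly] add [wqa,egj] -> 8 lines: sjutj pxdyr wqa egj rdgq bcq kgpsg poatu
Hunk 4: at line 2 remove [wqa,egj] add [byg,uexmf] -> 8 lines: sjutj pxdyr byg uexmf rdgq bcq kgpsg poatu
Final line count: 8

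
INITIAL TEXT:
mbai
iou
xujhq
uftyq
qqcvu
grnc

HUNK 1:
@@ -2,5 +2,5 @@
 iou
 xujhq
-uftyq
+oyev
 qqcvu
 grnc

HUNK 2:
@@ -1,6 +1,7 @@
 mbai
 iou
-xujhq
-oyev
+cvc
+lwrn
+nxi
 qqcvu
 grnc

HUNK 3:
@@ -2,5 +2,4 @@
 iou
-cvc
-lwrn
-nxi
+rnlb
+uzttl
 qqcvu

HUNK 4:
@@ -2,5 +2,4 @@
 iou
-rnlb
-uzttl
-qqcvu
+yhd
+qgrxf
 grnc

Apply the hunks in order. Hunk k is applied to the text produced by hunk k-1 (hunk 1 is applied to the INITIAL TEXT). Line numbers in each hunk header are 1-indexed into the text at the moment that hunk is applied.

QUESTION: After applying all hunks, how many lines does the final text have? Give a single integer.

Answer: 5

Derivation:
Hunk 1: at line 2 remove [uftyq] add [oyev] -> 6 lines: mbai iou xujhq oyev qqcvu grnc
Hunk 2: at line 1 remove [xujhq,oyev] add [cvc,lwrn,nxi] -> 7 lines: mbai iou cvc lwrn nxi qqcvu grnc
Hunk 3: at line 2 remove [cvc,lwrn,nxi] add [rnlb,uzttl] -> 6 lines: mbai iou rnlb uzttl qqcvu grnc
Hunk 4: at line 2 remove [rnlb,uzttl,qqcvu] add [yhd,qgrxf] -> 5 lines: mbai iou yhd qgrxf grnc
Final line count: 5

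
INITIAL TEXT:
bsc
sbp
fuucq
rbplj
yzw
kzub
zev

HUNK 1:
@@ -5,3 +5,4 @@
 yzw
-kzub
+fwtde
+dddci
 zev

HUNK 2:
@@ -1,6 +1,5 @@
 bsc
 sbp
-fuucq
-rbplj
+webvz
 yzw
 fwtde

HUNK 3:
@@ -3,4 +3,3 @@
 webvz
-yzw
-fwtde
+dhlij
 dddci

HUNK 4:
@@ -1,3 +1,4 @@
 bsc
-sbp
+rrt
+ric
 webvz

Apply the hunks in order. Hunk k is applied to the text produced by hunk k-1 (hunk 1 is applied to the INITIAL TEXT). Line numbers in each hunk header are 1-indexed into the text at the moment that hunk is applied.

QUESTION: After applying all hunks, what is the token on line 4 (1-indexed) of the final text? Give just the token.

Hunk 1: at line 5 remove [kzub] add [fwtde,dddci] -> 8 lines: bsc sbp fuucq rbplj yzw fwtde dddci zev
Hunk 2: at line 1 remove [fuucq,rbplj] add [webvz] -> 7 lines: bsc sbp webvz yzw fwtde dddci zev
Hunk 3: at line 3 remove [yzw,fwtde] add [dhlij] -> 6 lines: bsc sbp webvz dhlij dddci zev
Hunk 4: at line 1 remove [sbp] add [rrt,ric] -> 7 lines: bsc rrt ric webvz dhlij dddci zev
Final line 4: webvz

Answer: webvz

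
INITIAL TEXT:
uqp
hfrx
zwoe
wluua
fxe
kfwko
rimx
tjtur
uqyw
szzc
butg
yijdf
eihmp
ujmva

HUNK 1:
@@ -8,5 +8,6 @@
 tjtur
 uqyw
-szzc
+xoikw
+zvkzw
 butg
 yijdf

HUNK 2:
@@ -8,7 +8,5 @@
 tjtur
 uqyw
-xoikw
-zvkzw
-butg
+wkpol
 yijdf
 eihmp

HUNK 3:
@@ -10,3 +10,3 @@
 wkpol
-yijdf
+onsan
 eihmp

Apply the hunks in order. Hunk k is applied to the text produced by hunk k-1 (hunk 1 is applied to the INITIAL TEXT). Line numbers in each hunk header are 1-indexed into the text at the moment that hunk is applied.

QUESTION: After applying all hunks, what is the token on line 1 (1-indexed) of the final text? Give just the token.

Hunk 1: at line 8 remove [szzc] add [xoikw,zvkzw] -> 15 lines: uqp hfrx zwoe wluua fxe kfwko rimx tjtur uqyw xoikw zvkzw butg yijdf eihmp ujmva
Hunk 2: at line 8 remove [xoikw,zvkzw,butg] add [wkpol] -> 13 lines: uqp hfrx zwoe wluua fxe kfwko rimx tjtur uqyw wkpol yijdf eihmp ujmva
Hunk 3: at line 10 remove [yijdf] add [onsan] -> 13 lines: uqp hfrx zwoe wluua fxe kfwko rimx tjtur uqyw wkpol onsan eihmp ujmva
Final line 1: uqp

Answer: uqp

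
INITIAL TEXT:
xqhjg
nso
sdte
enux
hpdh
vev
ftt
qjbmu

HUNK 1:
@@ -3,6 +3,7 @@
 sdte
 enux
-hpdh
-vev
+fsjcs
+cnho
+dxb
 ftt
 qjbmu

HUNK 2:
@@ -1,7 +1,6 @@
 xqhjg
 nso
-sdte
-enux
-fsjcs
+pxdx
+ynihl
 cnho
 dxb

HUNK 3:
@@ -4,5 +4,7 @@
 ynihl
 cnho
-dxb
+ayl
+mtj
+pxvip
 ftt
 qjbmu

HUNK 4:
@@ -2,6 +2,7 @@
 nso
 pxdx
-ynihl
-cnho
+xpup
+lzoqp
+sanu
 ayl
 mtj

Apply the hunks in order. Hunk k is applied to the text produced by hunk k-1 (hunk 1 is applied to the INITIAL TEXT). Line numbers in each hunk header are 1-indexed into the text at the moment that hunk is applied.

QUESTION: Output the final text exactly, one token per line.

Answer: xqhjg
nso
pxdx
xpup
lzoqp
sanu
ayl
mtj
pxvip
ftt
qjbmu

Derivation:
Hunk 1: at line 3 remove [hpdh,vev] add [fsjcs,cnho,dxb] -> 9 lines: xqhjg nso sdte enux fsjcs cnho dxb ftt qjbmu
Hunk 2: at line 1 remove [sdte,enux,fsjcs] add [pxdx,ynihl] -> 8 lines: xqhjg nso pxdx ynihl cnho dxb ftt qjbmu
Hunk 3: at line 4 remove [dxb] add [ayl,mtj,pxvip] -> 10 lines: xqhjg nso pxdx ynihl cnho ayl mtj pxvip ftt qjbmu
Hunk 4: at line 2 remove [ynihl,cnho] add [xpup,lzoqp,sanu] -> 11 lines: xqhjg nso pxdx xpup lzoqp sanu ayl mtj pxvip ftt qjbmu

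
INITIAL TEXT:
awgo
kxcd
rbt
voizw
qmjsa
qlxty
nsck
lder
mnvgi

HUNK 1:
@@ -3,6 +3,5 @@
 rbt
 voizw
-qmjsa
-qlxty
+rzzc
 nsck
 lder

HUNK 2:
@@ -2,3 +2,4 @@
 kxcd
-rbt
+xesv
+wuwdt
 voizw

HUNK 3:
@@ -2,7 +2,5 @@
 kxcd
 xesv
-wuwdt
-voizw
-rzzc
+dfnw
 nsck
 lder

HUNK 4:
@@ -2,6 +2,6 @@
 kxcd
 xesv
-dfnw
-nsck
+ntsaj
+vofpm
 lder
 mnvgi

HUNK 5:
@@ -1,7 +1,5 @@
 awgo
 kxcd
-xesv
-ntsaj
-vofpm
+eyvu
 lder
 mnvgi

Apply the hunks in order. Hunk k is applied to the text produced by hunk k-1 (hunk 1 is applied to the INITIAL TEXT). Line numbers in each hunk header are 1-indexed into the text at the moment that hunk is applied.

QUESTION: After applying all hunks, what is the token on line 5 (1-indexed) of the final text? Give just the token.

Answer: mnvgi

Derivation:
Hunk 1: at line 3 remove [qmjsa,qlxty] add [rzzc] -> 8 lines: awgo kxcd rbt voizw rzzc nsck lder mnvgi
Hunk 2: at line 2 remove [rbt] add [xesv,wuwdt] -> 9 lines: awgo kxcd xesv wuwdt voizw rzzc nsck lder mnvgi
Hunk 3: at line 2 remove [wuwdt,voizw,rzzc] add [dfnw] -> 7 lines: awgo kxcd xesv dfnw nsck lder mnvgi
Hunk 4: at line 2 remove [dfnw,nsck] add [ntsaj,vofpm] -> 7 lines: awgo kxcd xesv ntsaj vofpm lder mnvgi
Hunk 5: at line 1 remove [xesv,ntsaj,vofpm] add [eyvu] -> 5 lines: awgo kxcd eyvu lder mnvgi
Final line 5: mnvgi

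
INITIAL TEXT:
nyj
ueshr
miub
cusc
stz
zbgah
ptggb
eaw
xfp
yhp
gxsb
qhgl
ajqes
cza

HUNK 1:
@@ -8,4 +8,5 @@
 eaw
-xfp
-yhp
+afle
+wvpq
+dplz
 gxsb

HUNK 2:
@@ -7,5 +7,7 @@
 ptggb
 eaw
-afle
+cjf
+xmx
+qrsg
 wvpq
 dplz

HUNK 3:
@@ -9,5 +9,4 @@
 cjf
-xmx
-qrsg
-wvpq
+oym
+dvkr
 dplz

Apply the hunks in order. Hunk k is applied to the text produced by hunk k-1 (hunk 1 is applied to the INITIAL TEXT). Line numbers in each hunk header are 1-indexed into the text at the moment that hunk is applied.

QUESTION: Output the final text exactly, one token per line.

Answer: nyj
ueshr
miub
cusc
stz
zbgah
ptggb
eaw
cjf
oym
dvkr
dplz
gxsb
qhgl
ajqes
cza

Derivation:
Hunk 1: at line 8 remove [xfp,yhp] add [afle,wvpq,dplz] -> 15 lines: nyj ueshr miub cusc stz zbgah ptggb eaw afle wvpq dplz gxsb qhgl ajqes cza
Hunk 2: at line 7 remove [afle] add [cjf,xmx,qrsg] -> 17 lines: nyj ueshr miub cusc stz zbgah ptggb eaw cjf xmx qrsg wvpq dplz gxsb qhgl ajqes cza
Hunk 3: at line 9 remove [xmx,qrsg,wvpq] add [oym,dvkr] -> 16 lines: nyj ueshr miub cusc stz zbgah ptggb eaw cjf oym dvkr dplz gxsb qhgl ajqes cza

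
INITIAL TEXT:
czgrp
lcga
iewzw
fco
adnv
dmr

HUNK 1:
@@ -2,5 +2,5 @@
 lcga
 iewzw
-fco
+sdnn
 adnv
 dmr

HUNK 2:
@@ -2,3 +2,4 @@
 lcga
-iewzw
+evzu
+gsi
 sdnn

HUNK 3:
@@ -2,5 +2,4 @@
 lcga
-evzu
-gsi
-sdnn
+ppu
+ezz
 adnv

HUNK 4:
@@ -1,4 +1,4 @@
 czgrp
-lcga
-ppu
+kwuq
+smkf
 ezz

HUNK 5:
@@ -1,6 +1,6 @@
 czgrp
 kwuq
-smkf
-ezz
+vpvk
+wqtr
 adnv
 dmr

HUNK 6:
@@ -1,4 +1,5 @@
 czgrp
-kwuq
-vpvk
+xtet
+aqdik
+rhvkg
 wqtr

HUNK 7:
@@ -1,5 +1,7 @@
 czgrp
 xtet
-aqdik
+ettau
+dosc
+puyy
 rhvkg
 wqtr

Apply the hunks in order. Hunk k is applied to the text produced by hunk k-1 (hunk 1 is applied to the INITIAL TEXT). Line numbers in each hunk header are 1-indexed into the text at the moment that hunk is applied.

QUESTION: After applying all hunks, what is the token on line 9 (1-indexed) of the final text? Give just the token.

Hunk 1: at line 2 remove [fco] add [sdnn] -> 6 lines: czgrp lcga iewzw sdnn adnv dmr
Hunk 2: at line 2 remove [iewzw] add [evzu,gsi] -> 7 lines: czgrp lcga evzu gsi sdnn adnv dmr
Hunk 3: at line 2 remove [evzu,gsi,sdnn] add [ppu,ezz] -> 6 lines: czgrp lcga ppu ezz adnv dmr
Hunk 4: at line 1 remove [lcga,ppu] add [kwuq,smkf] -> 6 lines: czgrp kwuq smkf ezz adnv dmr
Hunk 5: at line 1 remove [smkf,ezz] add [vpvk,wqtr] -> 6 lines: czgrp kwuq vpvk wqtr adnv dmr
Hunk 6: at line 1 remove [kwuq,vpvk] add [xtet,aqdik,rhvkg] -> 7 lines: czgrp xtet aqdik rhvkg wqtr adnv dmr
Hunk 7: at line 1 remove [aqdik] add [ettau,dosc,puyy] -> 9 lines: czgrp xtet ettau dosc puyy rhvkg wqtr adnv dmr
Final line 9: dmr

Answer: dmr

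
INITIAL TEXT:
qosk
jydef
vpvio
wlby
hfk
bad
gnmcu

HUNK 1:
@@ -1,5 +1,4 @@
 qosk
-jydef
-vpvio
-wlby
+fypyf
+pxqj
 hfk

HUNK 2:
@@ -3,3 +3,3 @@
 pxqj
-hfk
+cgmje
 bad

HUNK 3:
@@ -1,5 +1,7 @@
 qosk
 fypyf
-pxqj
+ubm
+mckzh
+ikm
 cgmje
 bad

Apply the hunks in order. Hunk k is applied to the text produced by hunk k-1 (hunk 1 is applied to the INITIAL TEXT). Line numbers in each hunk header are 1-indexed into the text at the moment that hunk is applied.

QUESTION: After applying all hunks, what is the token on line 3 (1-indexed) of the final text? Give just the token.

Hunk 1: at line 1 remove [jydef,vpvio,wlby] add [fypyf,pxqj] -> 6 lines: qosk fypyf pxqj hfk bad gnmcu
Hunk 2: at line 3 remove [hfk] add [cgmje] -> 6 lines: qosk fypyf pxqj cgmje bad gnmcu
Hunk 3: at line 1 remove [pxqj] add [ubm,mckzh,ikm] -> 8 lines: qosk fypyf ubm mckzh ikm cgmje bad gnmcu
Final line 3: ubm

Answer: ubm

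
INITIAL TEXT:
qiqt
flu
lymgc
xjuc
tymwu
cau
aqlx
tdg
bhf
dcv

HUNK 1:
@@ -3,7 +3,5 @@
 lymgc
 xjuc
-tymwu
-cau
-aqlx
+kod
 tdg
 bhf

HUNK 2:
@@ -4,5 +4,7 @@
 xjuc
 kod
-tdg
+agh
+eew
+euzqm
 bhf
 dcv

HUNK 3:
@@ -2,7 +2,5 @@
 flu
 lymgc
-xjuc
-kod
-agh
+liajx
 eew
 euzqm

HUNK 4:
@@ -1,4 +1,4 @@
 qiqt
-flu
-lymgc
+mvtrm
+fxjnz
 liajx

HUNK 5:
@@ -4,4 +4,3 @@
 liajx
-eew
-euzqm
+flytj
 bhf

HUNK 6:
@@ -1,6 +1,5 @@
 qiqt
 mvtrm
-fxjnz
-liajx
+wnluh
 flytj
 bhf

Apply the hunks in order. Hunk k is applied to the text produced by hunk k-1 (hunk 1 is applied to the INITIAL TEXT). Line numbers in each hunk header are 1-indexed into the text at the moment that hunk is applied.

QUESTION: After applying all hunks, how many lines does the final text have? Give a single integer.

Hunk 1: at line 3 remove [tymwu,cau,aqlx] add [kod] -> 8 lines: qiqt flu lymgc xjuc kod tdg bhf dcv
Hunk 2: at line 4 remove [tdg] add [agh,eew,euzqm] -> 10 lines: qiqt flu lymgc xjuc kod agh eew euzqm bhf dcv
Hunk 3: at line 2 remove [xjuc,kod,agh] add [liajx] -> 8 lines: qiqt flu lymgc liajx eew euzqm bhf dcv
Hunk 4: at line 1 remove [flu,lymgc] add [mvtrm,fxjnz] -> 8 lines: qiqt mvtrm fxjnz liajx eew euzqm bhf dcv
Hunk 5: at line 4 remove [eew,euzqm] add [flytj] -> 7 lines: qiqt mvtrm fxjnz liajx flytj bhf dcv
Hunk 6: at line 1 remove [fxjnz,liajx] add [wnluh] -> 6 lines: qiqt mvtrm wnluh flytj bhf dcv
Final line count: 6

Answer: 6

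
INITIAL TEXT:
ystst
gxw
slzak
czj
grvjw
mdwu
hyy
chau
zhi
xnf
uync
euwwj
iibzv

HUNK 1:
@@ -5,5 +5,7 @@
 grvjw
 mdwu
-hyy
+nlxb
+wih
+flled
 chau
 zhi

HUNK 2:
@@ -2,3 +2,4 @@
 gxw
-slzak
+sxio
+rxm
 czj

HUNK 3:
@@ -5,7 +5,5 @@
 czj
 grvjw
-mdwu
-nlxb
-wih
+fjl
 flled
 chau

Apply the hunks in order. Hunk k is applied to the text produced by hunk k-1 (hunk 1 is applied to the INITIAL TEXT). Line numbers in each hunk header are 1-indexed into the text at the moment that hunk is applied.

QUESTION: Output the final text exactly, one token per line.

Hunk 1: at line 5 remove [hyy] add [nlxb,wih,flled] -> 15 lines: ystst gxw slzak czj grvjw mdwu nlxb wih flled chau zhi xnf uync euwwj iibzv
Hunk 2: at line 2 remove [slzak] add [sxio,rxm] -> 16 lines: ystst gxw sxio rxm czj grvjw mdwu nlxb wih flled chau zhi xnf uync euwwj iibzv
Hunk 3: at line 5 remove [mdwu,nlxb,wih] add [fjl] -> 14 lines: ystst gxw sxio rxm czj grvjw fjl flled chau zhi xnf uync euwwj iibzv

Answer: ystst
gxw
sxio
rxm
czj
grvjw
fjl
flled
chau
zhi
xnf
uync
euwwj
iibzv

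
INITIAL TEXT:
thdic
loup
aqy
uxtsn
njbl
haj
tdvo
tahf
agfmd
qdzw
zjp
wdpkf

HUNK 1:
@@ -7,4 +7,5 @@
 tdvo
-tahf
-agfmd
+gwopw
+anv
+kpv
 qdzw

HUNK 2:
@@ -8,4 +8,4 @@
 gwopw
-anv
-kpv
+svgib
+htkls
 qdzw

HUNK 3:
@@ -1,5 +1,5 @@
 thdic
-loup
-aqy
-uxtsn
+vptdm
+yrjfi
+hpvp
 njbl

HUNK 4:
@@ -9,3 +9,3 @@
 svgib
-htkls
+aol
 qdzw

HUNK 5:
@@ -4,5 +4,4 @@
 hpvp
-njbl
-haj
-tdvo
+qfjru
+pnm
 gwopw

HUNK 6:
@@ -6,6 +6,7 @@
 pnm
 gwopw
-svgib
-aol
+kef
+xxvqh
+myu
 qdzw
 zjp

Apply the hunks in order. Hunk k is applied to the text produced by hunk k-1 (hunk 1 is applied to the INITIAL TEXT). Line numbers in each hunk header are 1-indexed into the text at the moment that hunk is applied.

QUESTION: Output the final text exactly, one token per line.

Answer: thdic
vptdm
yrjfi
hpvp
qfjru
pnm
gwopw
kef
xxvqh
myu
qdzw
zjp
wdpkf

Derivation:
Hunk 1: at line 7 remove [tahf,agfmd] add [gwopw,anv,kpv] -> 13 lines: thdic loup aqy uxtsn njbl haj tdvo gwopw anv kpv qdzw zjp wdpkf
Hunk 2: at line 8 remove [anv,kpv] add [svgib,htkls] -> 13 lines: thdic loup aqy uxtsn njbl haj tdvo gwopw svgib htkls qdzw zjp wdpkf
Hunk 3: at line 1 remove [loup,aqy,uxtsn] add [vptdm,yrjfi,hpvp] -> 13 lines: thdic vptdm yrjfi hpvp njbl haj tdvo gwopw svgib htkls qdzw zjp wdpkf
Hunk 4: at line 9 remove [htkls] add [aol] -> 13 lines: thdic vptdm yrjfi hpvp njbl haj tdvo gwopw svgib aol qdzw zjp wdpkf
Hunk 5: at line 4 remove [njbl,haj,tdvo] add [qfjru,pnm] -> 12 lines: thdic vptdm yrjfi hpvp qfjru pnm gwopw svgib aol qdzw zjp wdpkf
Hunk 6: at line 6 remove [svgib,aol] add [kef,xxvqh,myu] -> 13 lines: thdic vptdm yrjfi hpvp qfjru pnm gwopw kef xxvqh myu qdzw zjp wdpkf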